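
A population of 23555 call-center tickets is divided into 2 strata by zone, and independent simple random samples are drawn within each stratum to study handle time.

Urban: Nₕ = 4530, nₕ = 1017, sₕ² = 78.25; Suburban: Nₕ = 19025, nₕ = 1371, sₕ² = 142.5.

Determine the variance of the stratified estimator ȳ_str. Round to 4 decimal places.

Var(ȳ_str) = Σₕ Wₕ²(1 − fₕ)sₕ²/nₕ with Wₕ = Nₕ/N, N = 23555.
Urban: Wₕ = 0.19231586; term = 0.19231586²·(1 − 0.22450331)·78.25/1017 = 0.0022068536.
Suburban: Wₕ = 0.80768414; term = 0.80768414²·(1 − 0.07206307)·142.5/1371 = 0.06291859.
Sum = 0.065125444.

0.0651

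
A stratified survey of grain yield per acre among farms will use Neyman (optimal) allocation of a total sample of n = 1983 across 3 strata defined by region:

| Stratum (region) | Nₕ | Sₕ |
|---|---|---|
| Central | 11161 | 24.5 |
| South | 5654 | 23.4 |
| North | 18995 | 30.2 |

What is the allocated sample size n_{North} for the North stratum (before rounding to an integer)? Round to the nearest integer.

1161

Neyman allocation: nₕ = n·NₕSₕ / Σⱼ NⱼSⱼ.
Σ NⱼSⱼ = 11161·24.5 + 5654·23.4 + 18995·30.2 = 979397.1.
n_{North} = 1983·18995·30.2 / 979397.1 = 1161.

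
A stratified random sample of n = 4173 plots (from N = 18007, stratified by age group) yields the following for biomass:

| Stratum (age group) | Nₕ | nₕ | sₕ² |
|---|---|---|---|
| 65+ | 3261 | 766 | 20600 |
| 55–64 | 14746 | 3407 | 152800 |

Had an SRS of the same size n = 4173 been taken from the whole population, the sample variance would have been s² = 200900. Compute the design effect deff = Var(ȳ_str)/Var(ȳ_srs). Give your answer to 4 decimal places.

Var(ȳ_str) = Σ Wₕ²(1−fₕ)sₕ²/nₕ with Wₕ = Nₕ/18007:
  65+: (3261/18007)²·(1−766/3261)·20600/766 = 0.6748031
  55–64: (14746/18007)²·(1−3407/14746)·152800/3407 = 23.126903
  → Var(ȳ_str) = 23.801706.
Var(ȳ_srs) = (1 − 4173/18007)·200900/4173 = 36.986051.
deff = 23.801706 / 36.986051 = 0.6435.

0.6435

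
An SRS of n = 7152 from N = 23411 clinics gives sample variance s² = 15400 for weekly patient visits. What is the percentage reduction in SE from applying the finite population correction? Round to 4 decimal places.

16.6632

f = n/N = 7152/23411 = 0.30549742.
SE_no-fpc = √(s²/n) = 1.4673936; SE_fpc = √((1−f)s²/n) = 1.2228792.
Ratio = √(1−f) = 0.83336822. Reduction = 100·(1 − 0.83336822) = 16.6632%.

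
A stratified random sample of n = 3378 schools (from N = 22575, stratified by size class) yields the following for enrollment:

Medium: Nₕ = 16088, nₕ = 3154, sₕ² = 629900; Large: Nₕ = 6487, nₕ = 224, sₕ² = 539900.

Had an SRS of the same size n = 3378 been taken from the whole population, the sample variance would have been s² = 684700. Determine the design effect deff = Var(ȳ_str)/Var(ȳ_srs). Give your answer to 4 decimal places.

1.5879

Var(ȳ_str) = Σ Wₕ²(1−fₕ)sₕ²/nₕ with Wₕ = Nₕ/22575:
  Medium: (16088/22575)²·(1−3154/16088)·629900/3154 = 81.543494
  Large: (6487/22575)²·(1−224/6487)·539900/224 = 192.1481
  → Var(ȳ_str) = 273.69159.
Var(ȳ_srs) = (1 − 3378/22575)·684700/3378 = 172.36389.
deff = 273.69159 / 172.36389 = 1.5879.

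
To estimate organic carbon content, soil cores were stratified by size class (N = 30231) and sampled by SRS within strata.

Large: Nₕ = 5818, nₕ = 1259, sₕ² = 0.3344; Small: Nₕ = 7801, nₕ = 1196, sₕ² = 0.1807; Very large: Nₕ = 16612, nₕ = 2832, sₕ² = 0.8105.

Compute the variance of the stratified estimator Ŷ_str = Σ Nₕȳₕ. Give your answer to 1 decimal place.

80343.4

Var(Ŷ_str) = Σₕ Nₕ²(1 − fₕ)sₕ²/nₕ.
Large: 5818²·(1 − 1259/5818)·0.3344/1259 = 7045.0462.
Small: 7801²·(1 − 1196/7801)·0.1807/1196 = 7784.8468.
Very large: 16612²·(1 − 2832/16612)·0.8105/2832 = 65513.516.
Sum = 80343.409.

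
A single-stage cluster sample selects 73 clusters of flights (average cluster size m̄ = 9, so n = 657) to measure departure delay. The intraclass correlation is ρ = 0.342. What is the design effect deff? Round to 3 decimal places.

3.736

deff = 1 + (9 − 1)·0.342 = 1 + 2.736 = 3.736.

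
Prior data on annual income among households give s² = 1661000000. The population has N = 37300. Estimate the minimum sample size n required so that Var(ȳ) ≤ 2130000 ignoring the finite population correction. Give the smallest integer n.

780

Without fpc, n₀ = s²/D = 1661000000/2130000 = 779.8122.
Rounding up, n = 780.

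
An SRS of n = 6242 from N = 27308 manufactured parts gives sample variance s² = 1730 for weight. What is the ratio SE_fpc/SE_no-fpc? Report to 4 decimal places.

f = n/N = 6242/27308 = 0.22857771.
SE_no-fpc = √(s²/n) = 0.5264549; SE_fpc = √((1−f)s²/n) = 0.46238875.
Ratio = √(1−f) = 0.87830649.

0.8783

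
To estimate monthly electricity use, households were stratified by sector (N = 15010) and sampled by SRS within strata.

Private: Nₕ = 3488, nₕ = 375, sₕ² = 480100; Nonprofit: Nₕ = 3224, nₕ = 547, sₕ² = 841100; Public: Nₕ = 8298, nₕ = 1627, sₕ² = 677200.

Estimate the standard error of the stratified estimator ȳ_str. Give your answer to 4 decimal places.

Var(ȳ_str) = Σₕ Wₕ²(1 − fₕ)sₕ²/nₕ with Wₕ = Nₕ/N, N = 15010.
Private: Wₕ = 0.23237841; term = 0.23237841²·(1 − 0.10751147)·480100/375 = 61.701348.
Nonprofit: Wₕ = 0.21479014; term = 0.21479014²·(1 − 0.16966501)·841100/547 = 58.903666.
Public: Wₕ = 0.55283145; term = 0.55283145²·(1 − 0.19607134)·677200/1627 = 102.26626.
Sum = 222.87127.
SE = √(222.87127) = 14.9289.

14.9289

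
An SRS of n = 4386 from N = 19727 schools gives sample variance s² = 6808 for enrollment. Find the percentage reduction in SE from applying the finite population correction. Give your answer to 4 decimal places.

11.8147

f = n/N = 4386/19727 = 0.22233487.
SE_no-fpc = √(s²/n) = 1.2458778; SE_fpc = √((1−f)s²/n) = 1.0986814.
Ratio = √(1−f) = 0.88185324. Reduction = 100·(1 − 0.88185324) = 11.8147%.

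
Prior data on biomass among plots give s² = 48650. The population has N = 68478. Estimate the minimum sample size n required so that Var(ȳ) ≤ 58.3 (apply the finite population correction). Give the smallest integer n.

825

Without fpc, n₀ = s²/D = 48650/58.3 = 834.4768.
With fpc, (1 − n/N)·s²/n ≤ D requires n ≥ n₀/(1 + n₀/N) = 834.4768/(1 + 834.4768/68478) = 824.4302.
Rounding up, n = 825.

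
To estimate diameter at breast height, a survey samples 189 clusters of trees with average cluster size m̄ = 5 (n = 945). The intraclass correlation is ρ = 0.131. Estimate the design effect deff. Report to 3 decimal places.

deff = 1 + (5 − 1)·0.131 = 1 + 0.524 = 1.524.

1.524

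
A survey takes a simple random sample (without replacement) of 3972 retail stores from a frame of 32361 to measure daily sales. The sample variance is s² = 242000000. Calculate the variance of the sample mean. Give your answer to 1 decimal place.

53448.3

Under SRS without replacement, Var(ȳ) = (1 − f)·s²/n with f = n/N = 3972/32361 = 0.12274034.
Var(ȳ) = (1 − 0.12274034)·242000000/3972 = 0.87725966·60926.485 = 53448.348.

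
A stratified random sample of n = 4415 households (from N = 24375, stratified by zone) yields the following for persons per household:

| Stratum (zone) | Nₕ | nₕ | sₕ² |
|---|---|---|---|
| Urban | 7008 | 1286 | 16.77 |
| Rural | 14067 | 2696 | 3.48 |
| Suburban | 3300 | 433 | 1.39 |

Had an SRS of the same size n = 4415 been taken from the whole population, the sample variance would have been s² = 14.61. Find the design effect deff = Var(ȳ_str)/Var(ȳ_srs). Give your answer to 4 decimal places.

Var(ȳ_str) = Σ Wₕ²(1−fₕ)sₕ²/nₕ with Wₕ = Nₕ/24375:
  Urban: (7008/24375)²·(1−1286/7008)·16.77/1286 = 8.8012588 × 10^-4
  Rural: (14067/24375)²·(1−2696/14067)·3.48/2696 = 3.4751236 × 10^-4
  Suburban: (3300/24375)²·(1−433/3300)·1.39/433 = 5.111864 × 10^-5
  → Var(ȳ_str) = 0.0012787569.
Var(ȳ_srs) = (1 − 4415/24375)·14.61/4415 = 0.0027097887.
deff = 0.0012787569 / 0.0027097887 = 0.4719.

0.4719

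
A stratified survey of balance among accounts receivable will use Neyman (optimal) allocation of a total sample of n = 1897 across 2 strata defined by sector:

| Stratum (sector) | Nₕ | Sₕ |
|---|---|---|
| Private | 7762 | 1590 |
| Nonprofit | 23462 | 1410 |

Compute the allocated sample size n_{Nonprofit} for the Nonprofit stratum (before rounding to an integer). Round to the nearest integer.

Neyman allocation: nₕ = n·NₕSₕ / Σⱼ NⱼSⱼ.
Σ NⱼSⱼ = 7762·1590 + 23462·1410 = 4.5423 × 10^7.
n_{Nonprofit} = 1897·23462·1410 / (4.5423 × 10^7) = 1382.

1382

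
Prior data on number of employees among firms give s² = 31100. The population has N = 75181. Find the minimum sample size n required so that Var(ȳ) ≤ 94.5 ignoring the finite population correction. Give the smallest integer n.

330

Without fpc, n₀ = s²/D = 31100/94.5 = 329.1005.
Rounding up, n = 330.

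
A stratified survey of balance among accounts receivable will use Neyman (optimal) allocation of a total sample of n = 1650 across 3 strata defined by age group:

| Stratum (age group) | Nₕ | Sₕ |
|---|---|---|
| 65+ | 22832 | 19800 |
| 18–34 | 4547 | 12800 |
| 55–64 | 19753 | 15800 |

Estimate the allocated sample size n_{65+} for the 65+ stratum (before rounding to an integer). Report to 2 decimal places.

Neyman allocation: nₕ = n·NₕSₕ / Σⱼ NⱼSⱼ.
Σ NⱼSⱼ = 22832·19800 + 4547·12800 + 19753·15800 = 8.223726 × 10^8.
n_{65+} = 1650·22832·19800 / (8.223726 × 10^8) = 907.04.

907.04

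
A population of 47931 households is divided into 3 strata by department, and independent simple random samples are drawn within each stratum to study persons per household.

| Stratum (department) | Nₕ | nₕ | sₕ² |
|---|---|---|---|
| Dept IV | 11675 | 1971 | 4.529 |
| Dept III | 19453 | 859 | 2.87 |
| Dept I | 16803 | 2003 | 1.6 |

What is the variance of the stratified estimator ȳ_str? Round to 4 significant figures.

7.258 × 10^-4

Var(ȳ_str) = Σₕ Wₕ²(1 − fₕ)sₕ²/nₕ with Wₕ = Nₕ/N, N = 47931.
Dept IV: Wₕ = 0.24357931; term = 0.24357931²·(1 − 0.16882227)·4.529/1971 = 1.1331578 × 10^-4.
Dept III: Wₕ = 0.40585425; term = 0.40585425²·(1 − 0.04415771)·2.87/859 = 5.2603564 × 10^-4.
Dept I: Wₕ = 0.35056644; term = 0.35056644²·(1 − 0.11920490)·1.6/2003 = 8.6467837 × 10^-5.
Sum = 7.2581926 × 10^-4.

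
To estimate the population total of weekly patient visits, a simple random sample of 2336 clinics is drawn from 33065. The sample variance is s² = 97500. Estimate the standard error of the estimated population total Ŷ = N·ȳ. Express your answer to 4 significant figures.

Var(Ŷ) = N²·Var(ȳ) = N²·(1 − n/N)·s²/n.
f = 2336/33065 = 0.07064872; Var(ȳ) = 0.92935128·97500/2336 = 38.789276.
Var(Ŷ) = 33065² · 38.789276 = 4.2408091 × 10^10.
SE(Ŷ) = √(4.2408091 × 10^10) = 205900.

205900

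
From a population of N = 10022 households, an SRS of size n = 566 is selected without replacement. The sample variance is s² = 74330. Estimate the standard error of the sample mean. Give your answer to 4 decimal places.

Under SRS without replacement, Var(ȳ) = (1 − f)·s²/n with f = n/N = 566/10022 = 0.05647575.
Var(ȳ) = (1 − 0.05647575)·74330/566 = 0.94352425·131.32509 = 123.90841.
SE(ȳ) = √(123.90841) = 11.1314.

11.1314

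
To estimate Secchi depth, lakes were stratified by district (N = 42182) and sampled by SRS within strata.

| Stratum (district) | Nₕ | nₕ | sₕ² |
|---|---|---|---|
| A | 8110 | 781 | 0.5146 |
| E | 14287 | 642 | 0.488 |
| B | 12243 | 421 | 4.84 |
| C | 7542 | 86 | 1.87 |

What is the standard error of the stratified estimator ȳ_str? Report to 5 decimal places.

Var(ȳ_str) = Σₕ Wₕ²(1 − fₕ)sₕ²/nₕ with Wₕ = Nₕ/N, N = 42182.
A: Wₕ = 0.19226210; term = 0.19226210²·(1 − 0.09630086)·0.5146/781 = 2.2010504 × 10^-5.
E: Wₕ = 0.33869897; term = 0.33869897²·(1 − 0.04493596)·0.488/642 = 8.328083 × 10^-5.
B: Wₕ = 0.29024228; term = 0.29024228²·(1 − 0.03438700)·4.84/421 = 9.351639 × 10^-4.
C: Wₕ = 0.17879664; term = 0.17879664²·(1 − 0.01140281)·1.87/86 = 6.8719699 × 10^-4.
Sum = 0.0017276522.
SE = √(0.0017276522) = 0.04157.

0.04157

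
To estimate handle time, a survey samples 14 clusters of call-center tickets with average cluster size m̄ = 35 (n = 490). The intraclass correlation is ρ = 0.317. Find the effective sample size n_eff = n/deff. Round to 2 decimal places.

41.60

deff = 1 + (35 − 1)·0.317 = 1 + 10.778 = 11.778.
n_eff = 490 / 11.778 = 41.60.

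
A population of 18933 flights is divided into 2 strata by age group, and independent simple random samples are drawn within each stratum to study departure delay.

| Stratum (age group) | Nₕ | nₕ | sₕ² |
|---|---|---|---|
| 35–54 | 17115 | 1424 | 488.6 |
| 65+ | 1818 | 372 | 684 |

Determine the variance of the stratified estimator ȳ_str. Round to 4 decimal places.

0.2705

Var(ȳ_str) = Σₕ Wₕ²(1 − fₕ)sₕ²/nₕ with Wₕ = Nₕ/N, N = 18933.
35–54: Wₕ = 0.90397718; term = 0.90397718²·(1 − 0.08320187)·488.6/1424 = 0.25705859.
65+: Wₕ = 0.09602282; term = 0.09602282²·(1 − 0.20462046)·684/372 = 0.01348455.
Sum = 0.27054314.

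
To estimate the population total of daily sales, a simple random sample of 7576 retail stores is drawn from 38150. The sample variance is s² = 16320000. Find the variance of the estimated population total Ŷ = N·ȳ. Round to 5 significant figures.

Var(Ŷ) = N²·Var(ȳ) = N²·(1 − n/N)·s²/n.
f = 7576/38150 = 0.19858453; Var(ȳ) = 0.80141547·16320000/7576 = 1726.386.
Var(Ŷ) = 38150² · 1726.386 = 2.512621 × 10^12.

2.5126 × 10^12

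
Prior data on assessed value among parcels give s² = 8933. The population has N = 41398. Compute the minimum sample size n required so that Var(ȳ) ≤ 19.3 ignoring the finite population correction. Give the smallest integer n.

Without fpc, n₀ = s²/D = 8933/19.3 = 462.8497.
Rounding up, n = 463.

463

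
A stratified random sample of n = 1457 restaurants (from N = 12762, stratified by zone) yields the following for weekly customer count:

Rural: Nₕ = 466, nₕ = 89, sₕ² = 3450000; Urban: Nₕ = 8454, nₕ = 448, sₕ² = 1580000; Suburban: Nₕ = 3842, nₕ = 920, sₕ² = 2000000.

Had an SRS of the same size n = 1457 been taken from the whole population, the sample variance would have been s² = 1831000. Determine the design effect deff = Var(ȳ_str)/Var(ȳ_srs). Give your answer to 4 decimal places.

1.4887

Var(ȳ_str) = Σ Wₕ²(1−fₕ)sₕ²/nₕ with Wₕ = Nₕ/12762:
  Rural: (466/12762)²·(1−89/466)·3450000/89 = 41.813727
  Urban: (8454/12762)²·(1−448/8454)·1580000/448 = 1465.6134
  Suburban: (3842/12762)²·(1−920/3842)·2000000/920 = 149.845
  → Var(ȳ_str) = 1657.2721.
Var(ȳ_srs) = (1 − 1457/12762)·1831000/1457 = 1113.219.
deff = 1657.2721 / 1113.219 = 1.4887.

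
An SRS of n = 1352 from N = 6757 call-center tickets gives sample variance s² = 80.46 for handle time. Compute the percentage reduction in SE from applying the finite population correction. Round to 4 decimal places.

10.5622

f = n/N = 1352/6757 = 0.20008880.
SE_no-fpc = √(s²/n) = 0.24395048; SE_fpc = √((1−f)s²/n) = 0.21818383.
Ratio = √(1−f) = 0.89437755. Reduction = 100·(1 − 0.89437755) = 10.5622%.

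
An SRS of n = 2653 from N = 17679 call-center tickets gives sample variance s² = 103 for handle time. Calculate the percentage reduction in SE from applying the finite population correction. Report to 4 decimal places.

7.8081

f = n/N = 2653/17679 = 0.15006505.
SE_no-fpc = √(s²/n) = 0.197038; SE_fpc = √((1−f)s²/n) = 0.18165311.
Ratio = √(1−f) = 0.92191917. Reduction = 100·(1 − 0.92191917) = 7.8081%.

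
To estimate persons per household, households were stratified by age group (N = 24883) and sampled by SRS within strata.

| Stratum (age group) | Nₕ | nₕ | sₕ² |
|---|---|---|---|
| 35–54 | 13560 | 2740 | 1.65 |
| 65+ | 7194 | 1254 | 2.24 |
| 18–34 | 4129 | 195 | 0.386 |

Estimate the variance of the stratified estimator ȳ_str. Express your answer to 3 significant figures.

Var(ȳ_str) = Σₕ Wₕ²(1 − fₕ)sₕ²/nₕ with Wₕ = Nₕ/N, N = 24883.
35–54: Wₕ = 0.54495037; term = 0.54495037²·(1 − 0.20206490)·1.65/2740 = 1.42697 × 10^-4.
65+: Wₕ = 0.28911305; term = 0.28911305²·(1 − 0.17431193)·2.24/1254 = 1.2328263 × 10^-4.
18–34: Wₕ = 0.16593658; term = 0.16593658²·(1 − 0.04722693)·0.386/195 = 5.1930972 × 10^-5.
Sum = 3.179106 × 10^-4.

3.18 × 10^-4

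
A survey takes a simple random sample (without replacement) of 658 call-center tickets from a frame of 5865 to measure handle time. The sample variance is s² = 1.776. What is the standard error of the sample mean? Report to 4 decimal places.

Under SRS without replacement, Var(ȳ) = (1 − f)·s²/n with f = n/N = 658/5865 = 0.11219096.
Var(ȳ) = (1 − 0.11219096)·1.776/658 = 0.88780904·0.0026990881 = 0.0023962748.
SE(ȳ) = √(0.0023962748) = 0.0490.

0.0490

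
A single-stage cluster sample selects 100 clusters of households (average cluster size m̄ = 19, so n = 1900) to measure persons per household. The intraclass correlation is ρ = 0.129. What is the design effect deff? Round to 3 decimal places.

3.322

deff = 1 + (19 − 1)·0.129 = 1 + 2.322 = 3.322.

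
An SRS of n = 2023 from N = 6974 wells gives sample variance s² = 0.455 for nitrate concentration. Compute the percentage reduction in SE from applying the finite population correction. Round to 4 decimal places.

15.7431

f = n/N = 2023/6974 = 0.29007743.
SE_no-fpc = √(s²/n) = 0.014997116; SE_fpc = √((1−f)s²/n) = 0.012636106.
Ratio = √(1−f) = 0.84256903. Reduction = 100·(1 − 0.84256903) = 15.7431%.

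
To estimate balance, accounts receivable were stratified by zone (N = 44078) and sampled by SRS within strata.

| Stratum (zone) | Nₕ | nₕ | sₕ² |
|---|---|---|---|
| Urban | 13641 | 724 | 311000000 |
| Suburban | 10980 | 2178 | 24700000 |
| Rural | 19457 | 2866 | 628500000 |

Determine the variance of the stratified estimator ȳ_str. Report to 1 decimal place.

75957.4

Var(ȳ_str) = Σₕ Wₕ²(1 − fₕ)sₕ²/nₕ with Wₕ = Nₕ/N, N = 44078.
Urban: Wₕ = 0.30947411; term = 0.30947411²·(1 − 0.05307529)·311000000/724 = 38957.038.
Suburban: Wₕ = 0.24910386; term = 0.24910386²·(1 − 0.19836066)·24700000/2178 = 564.12977.
Rural: Wₕ = 0.44142202; term = 0.44142202²·(1 − 0.14729917)·628500000/2866 = 36436.259.
Sum = 75957.427.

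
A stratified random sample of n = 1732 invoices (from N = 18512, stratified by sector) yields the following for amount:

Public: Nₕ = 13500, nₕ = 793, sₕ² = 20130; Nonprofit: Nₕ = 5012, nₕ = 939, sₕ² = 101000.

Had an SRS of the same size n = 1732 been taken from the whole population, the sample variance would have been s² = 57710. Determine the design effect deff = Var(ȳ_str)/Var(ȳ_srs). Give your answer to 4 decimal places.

0.6329

Var(ȳ_str) = Σ Wₕ²(1−fₕ)sₕ²/nₕ with Wₕ = Nₕ/18512:
  Public: (13500/18512)²·(1−793/13500)·20130/793 = 12.706932
  Nonprofit: (5012/18512)²·(1−939/5012)·101000/939 = 6.4072928
  → Var(ȳ_str) = 19.114225.
Var(ȳ_srs) = (1 − 1732/18512)·57710/1732 = 30.202424.
deff = 19.114225 / 30.202424 = 0.6329.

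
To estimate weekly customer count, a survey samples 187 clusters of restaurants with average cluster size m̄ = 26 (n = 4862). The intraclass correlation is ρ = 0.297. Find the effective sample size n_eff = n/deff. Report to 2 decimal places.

577.09

deff = 1 + (26 − 1)·0.297 = 1 + 7.425 = 8.425.
n_eff = 4862 / 8.425 = 577.09.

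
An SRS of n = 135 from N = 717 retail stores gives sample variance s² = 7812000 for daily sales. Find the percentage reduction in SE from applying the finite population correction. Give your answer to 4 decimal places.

9.9047

f = n/N = 135/717 = 0.18828452.
SE_no-fpc = √(s²/n) = 240.55491; SE_fpc = √((1−f)s²/n) = 216.72856.
Ratio = √(1−f) = 0.90095254. Reduction = 100·(1 − 0.90095254) = 9.9047%.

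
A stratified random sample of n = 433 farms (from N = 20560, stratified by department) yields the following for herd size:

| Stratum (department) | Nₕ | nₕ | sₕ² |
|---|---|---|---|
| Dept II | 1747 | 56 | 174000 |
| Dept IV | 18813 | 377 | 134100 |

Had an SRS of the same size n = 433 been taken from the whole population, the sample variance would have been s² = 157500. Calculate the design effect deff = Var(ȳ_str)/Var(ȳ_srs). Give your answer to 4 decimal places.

Var(ȳ_str) = Σ Wₕ²(1−fₕ)sₕ²/nₕ with Wₕ = Nₕ/20560:
  Dept II: (1747/20560)²·(1−56/1747)·174000/56 = 21.714584
  Dept IV: (18813/20560)²·(1−377/18813)·134100/377 = 291.85421
  → Var(ȳ_str) = 313.56879.
Var(ȳ_srs) = (1 − 433/20560)·157500/433 = 356.08083.
deff = 313.56879 / 356.08083 = 0.8806.

0.8806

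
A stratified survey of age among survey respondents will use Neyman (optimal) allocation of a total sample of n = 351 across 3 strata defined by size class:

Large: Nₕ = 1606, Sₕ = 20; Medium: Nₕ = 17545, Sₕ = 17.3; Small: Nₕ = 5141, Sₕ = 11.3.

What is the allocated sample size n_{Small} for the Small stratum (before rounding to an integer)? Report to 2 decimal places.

Neyman allocation: nₕ = n·NₕSₕ / Σⱼ NⱼSⱼ.
Σ NⱼSⱼ = 1606·20 + 17545·17.3 + 5141·11.3 = 393741.8.
n_{Small} = 351·5141·11.3 / 393741.8 = 51.79.

51.79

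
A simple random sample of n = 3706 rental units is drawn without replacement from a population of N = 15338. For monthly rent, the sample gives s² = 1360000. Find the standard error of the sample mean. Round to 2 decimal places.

16.68

Under SRS without replacement, Var(ȳ) = (1 − f)·s²/n with f = n/N = 3706/15338 = 0.24162212.
Var(ȳ) = (1 − 0.24162212)·1360000/3706 = 0.75837788·366.97248 = 278.30381.
SE(ȳ) = √(278.30381) = 16.68.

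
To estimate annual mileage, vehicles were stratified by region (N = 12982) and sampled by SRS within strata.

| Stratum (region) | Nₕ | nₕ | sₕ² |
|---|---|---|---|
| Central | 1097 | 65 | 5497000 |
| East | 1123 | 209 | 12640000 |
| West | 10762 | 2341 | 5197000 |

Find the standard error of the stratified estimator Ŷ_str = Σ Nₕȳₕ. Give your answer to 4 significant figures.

Var(Ŷ_str) = Σₕ Nₕ²(1 − fₕ)sₕ²/nₕ.
Central: 1097²·(1 − 65/1097)·5497000/65 = 9.5741164 × 10^10.
East: 1123²·(1 − 209/1123)·12640000/209 = 6.2076431 × 10^10.
West: 10762²·(1 − 2341/10762)·5197000/2341 = 2.0119073 × 10^11.
Sum = 3.5900833 × 10^11.
SE = √(3.5900833 × 10^11) = 599200.

599200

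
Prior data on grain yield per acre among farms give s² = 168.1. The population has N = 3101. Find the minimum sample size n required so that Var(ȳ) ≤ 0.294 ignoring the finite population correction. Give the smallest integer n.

Without fpc, n₀ = s²/D = 168.1/0.294 = 571.7687.
Rounding up, n = 572.

572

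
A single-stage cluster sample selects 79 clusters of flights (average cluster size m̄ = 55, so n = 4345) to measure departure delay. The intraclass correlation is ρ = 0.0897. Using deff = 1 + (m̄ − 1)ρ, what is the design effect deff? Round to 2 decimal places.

5.84

deff = 1 + (55 − 1)·0.0897 = 1 + 4.8438 = 5.8438.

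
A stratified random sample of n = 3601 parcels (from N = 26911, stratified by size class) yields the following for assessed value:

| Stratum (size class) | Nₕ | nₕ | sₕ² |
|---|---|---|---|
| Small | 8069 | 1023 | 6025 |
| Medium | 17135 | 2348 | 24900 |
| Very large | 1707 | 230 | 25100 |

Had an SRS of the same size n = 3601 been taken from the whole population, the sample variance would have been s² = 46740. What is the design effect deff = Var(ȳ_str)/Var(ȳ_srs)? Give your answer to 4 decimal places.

0.4049

Var(ȳ_str) = Σ Wₕ²(1−fₕ)sₕ²/nₕ with Wₕ = Nₕ/26911:
  Small: (8069/26911)²·(1−1023/8069)·6025/1023 = 0.46236409
  Medium: (17135/26911)²·(1−2348/17135)·24900/2348 = 3.7102721
  Very large: (1707/26911)²·(1−230/1707)·25100/230 = 0.37992706
  → Var(ȳ_str) = 4.5525633.
Var(ȳ_srs) = (1 − 3601/26911)·46740/3601 = 11.242892.
deff = 4.5525633 / 11.242892 = 0.4049.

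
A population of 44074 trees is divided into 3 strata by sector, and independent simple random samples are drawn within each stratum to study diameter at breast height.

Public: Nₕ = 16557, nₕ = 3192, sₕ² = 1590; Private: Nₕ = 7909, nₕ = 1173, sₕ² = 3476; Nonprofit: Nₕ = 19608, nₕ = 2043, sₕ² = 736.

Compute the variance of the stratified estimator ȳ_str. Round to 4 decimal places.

Var(ȳ_str) = Σₕ Wₕ²(1 − fₕ)sₕ²/nₕ with Wₕ = Nₕ/N, N = 44074.
Public: Wₕ = 0.37566366; term = 0.37566366²·(1 − 0.19278855)·1590/3192 = 0.056743996.
Private: Wₕ = 0.17944820; term = 0.17944820²·(1 − 0.14831205)·3476/1173 = 0.081271912.
Nonprofit: Wₕ = 0.44488814; term = 0.44488814²·(1 − 0.10419217)·736/2043 = 0.063874272.
Sum = 0.20189018.

0.2019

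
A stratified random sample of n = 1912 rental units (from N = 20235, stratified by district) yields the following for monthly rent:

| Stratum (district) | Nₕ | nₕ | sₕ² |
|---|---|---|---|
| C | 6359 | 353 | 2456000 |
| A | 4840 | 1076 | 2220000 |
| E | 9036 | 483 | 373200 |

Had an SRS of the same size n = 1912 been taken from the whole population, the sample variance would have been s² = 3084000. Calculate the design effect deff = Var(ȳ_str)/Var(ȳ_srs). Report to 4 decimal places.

0.6070

Var(ȳ_str) = Σ Wₕ²(1−fₕ)sₕ²/nₕ with Wₕ = Nₕ/20235:
  C: (6359/20235)²·(1−353/6359)·2456000/353 = 648.96518
  A: (4840/20235)²·(1−1076/4840)·2220000/1076 = 91.797164
  E: (9036/20235)²·(1−483/9036)·373200/483 = 145.84206
  → Var(ȳ_str) = 886.6044.
Var(ȳ_srs) = (1 − 1912/20235)·3084000/1912 = 1460.5615.
deff = 886.6044 / 1460.5615 = 0.6070.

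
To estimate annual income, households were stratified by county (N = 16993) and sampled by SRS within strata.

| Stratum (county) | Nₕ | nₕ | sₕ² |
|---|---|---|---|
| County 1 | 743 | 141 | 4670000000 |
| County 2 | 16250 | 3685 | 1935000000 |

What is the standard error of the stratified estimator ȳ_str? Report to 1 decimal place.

Var(ȳ_str) = Σₕ Wₕ²(1 − fₕ)sₕ²/nₕ with Wₕ = Nₕ/N, N = 16993.
County 1: Wₕ = 0.04372389; term = 0.04372389²·(1 − 0.18977120)·4670000000/141 = 51303.023.
County 2: Wₕ = 0.95627611; term = 0.95627611²·(1 − 0.22676923)·1935000000/3685 = 371295.1.
Sum = 422598.12.
SE = √(422598.12) = 650.1.

650.1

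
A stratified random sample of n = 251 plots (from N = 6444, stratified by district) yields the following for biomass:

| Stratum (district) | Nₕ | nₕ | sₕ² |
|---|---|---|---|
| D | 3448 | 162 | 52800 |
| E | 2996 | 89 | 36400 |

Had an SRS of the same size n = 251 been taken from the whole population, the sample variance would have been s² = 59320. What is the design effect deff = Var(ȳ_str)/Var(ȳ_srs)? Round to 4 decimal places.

Var(ȳ_str) = Σ Wₕ²(1−fₕ)sₕ²/nₕ with Wₕ = Nₕ/6444:
  D: (3448/6444)²·(1−162/3448)·52800/162 = 88.928847
  E: (2996/6444)²·(1−89/2996)·36400/89 = 85.78022
  → Var(ȳ_str) = 174.70907.
Var(ȳ_srs) = (1 − 251/6444)·59320/251 = 227.1292.
deff = 174.70907 / 227.1292 = 0.7692.

0.7692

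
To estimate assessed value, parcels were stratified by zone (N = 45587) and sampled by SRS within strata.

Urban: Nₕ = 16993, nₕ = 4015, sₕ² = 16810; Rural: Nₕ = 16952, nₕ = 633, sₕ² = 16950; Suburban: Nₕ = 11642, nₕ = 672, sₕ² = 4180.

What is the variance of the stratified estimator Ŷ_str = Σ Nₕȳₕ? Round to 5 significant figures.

9.1254 × 10^9

Var(Ŷ_str) = Σₕ Nₕ²(1 − fₕ)sₕ²/nₕ.
Urban: 16993²·(1 − 4015/16993)·16810/4015 = 9.2333647 × 10^8.
Rural: 16952²·(1 − 633/16952)·16950/633 = 7.4076504 × 10^9.
Suburban: 11642²·(1 − 672/11642)·4180/672 = 7.9440365 × 10^8.
Sum = 9.1253905 × 10^9.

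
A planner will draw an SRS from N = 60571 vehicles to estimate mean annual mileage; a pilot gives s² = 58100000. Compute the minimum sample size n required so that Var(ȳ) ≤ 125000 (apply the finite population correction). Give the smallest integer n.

462

Without fpc, n₀ = s²/D = 58100000/125000 = 464.8000.
With fpc, (1 − n/N)·s²/n ≤ D requires n ≥ n₀/(1 + n₀/N) = 464.8000/(1 + 464.8000/60571) = 461.2605.
Rounding up, n = 462.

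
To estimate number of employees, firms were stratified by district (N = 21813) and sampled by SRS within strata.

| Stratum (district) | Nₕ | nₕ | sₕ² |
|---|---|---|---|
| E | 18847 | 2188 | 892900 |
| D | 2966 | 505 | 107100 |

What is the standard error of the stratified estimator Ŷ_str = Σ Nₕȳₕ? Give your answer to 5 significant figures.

Var(Ŷ_str) = Σₕ Nₕ²(1 − fₕ)sₕ²/nₕ.
E: 18847²·(1 − 2188/18847)·892900/2188 = 1.2812877 × 10^11.
D: 2966²·(1 − 505/2966)·107100/505 = 1.5480353 × 10^9.
Sum = 1.2967681 × 10^11.
SE = √(1.2967681 × 10^11) = 360110.

360110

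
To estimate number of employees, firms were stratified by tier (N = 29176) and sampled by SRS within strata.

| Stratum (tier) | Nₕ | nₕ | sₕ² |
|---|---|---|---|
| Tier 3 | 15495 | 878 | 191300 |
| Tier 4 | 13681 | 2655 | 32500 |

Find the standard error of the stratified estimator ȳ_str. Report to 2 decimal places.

7.76

Var(ȳ_str) = Σₕ Wₕ²(1 − fₕ)sₕ²/nₕ with Wₕ = Nₕ/N, N = 29176.
Tier 3: Wₕ = 0.53108719; term = 0.53108719²·(1 − 0.05666344)·191300/878 = 57.972066.
Tier 4: Wₕ = 0.46891281; term = 0.46891281²·(1 − 0.19406476)·32500/2655 = 2.1692178.
Sum = 60.141284.
SE = √(60.141284) = 7.76.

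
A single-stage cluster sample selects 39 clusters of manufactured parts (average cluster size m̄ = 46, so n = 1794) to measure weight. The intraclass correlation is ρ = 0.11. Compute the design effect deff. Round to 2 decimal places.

5.95

deff = 1 + (46 − 1)·0.11 = 1 + 4.95 = 5.95.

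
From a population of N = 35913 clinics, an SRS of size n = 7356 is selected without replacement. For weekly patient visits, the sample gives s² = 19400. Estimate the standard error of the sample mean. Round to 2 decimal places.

1.45

Under SRS without replacement, Var(ȳ) = (1 − f)·s²/n with f = n/N = 7356/35913 = 0.20482834.
Var(ȳ) = (1 − 0.20482834)·19400/7356 = 0.79517166·2.6373029 = 2.0971085.
SE(ȳ) = √(2.0971085) = 1.45.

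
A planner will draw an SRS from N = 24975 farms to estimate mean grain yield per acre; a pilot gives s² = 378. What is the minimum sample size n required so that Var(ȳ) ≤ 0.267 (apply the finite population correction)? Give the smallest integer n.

Without fpc, n₀ = s²/D = 378/0.267 = 1415.7303.
With fpc, (1 − n/N)·s²/n ≤ D requires n ≥ n₀/(1 + n₀/N) = 1415.7303/(1 + 1415.7303/24975) = 1339.7835.
Rounding up, n = 1340.

1340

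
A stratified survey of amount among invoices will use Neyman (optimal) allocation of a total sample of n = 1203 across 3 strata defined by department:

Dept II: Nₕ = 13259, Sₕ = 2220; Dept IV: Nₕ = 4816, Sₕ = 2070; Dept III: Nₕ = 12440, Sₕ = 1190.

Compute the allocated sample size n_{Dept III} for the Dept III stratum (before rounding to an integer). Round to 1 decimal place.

328.5

Neyman allocation: nₕ = n·NₕSₕ / Σⱼ NⱼSⱼ.
Σ NⱼSⱼ = 13259·2220 + 4816·2070 + 12440·1190 = 5.42077 × 10^7.
n_{Dept III} = 1203·12440·1190 / (5.42077 × 10^7) = 328.5.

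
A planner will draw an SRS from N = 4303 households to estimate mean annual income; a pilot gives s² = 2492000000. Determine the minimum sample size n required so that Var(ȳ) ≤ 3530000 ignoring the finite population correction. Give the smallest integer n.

706

Without fpc, n₀ = s²/D = 2492000000/3530000 = 705.9490.
Rounding up, n = 706.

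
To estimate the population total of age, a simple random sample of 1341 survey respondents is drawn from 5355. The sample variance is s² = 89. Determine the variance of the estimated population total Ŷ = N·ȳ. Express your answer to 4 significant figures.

Var(Ŷ) = N²·Var(ȳ) = N²·(1 − n/N)·s²/n.
f = 1341/5355 = 0.25042017; Var(ȳ) = 0.74957983·89/1341 = 0.0497484.
Var(Ŷ) = 5355² · 0.0497484 = 1.4265864 × 10^6.

1.427 × 10^6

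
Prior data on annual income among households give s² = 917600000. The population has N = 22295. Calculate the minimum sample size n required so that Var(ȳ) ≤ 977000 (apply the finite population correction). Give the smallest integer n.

Without fpc, n₀ = s²/D = 917600000/977000 = 939.2016.
With fpc, (1 − n/N)·s²/n ≤ D requires n ≥ n₀/(1 + n₀/N) = 939.2016/(1 + 939.2016/22295) = 901.2360.
Rounding up, n = 902.

902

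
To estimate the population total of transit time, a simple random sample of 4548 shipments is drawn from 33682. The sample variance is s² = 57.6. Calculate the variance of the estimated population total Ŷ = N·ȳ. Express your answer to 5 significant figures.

Var(Ŷ) = N²·Var(ȳ) = N²·(1 − n/N)·s²/n.
f = 4548/33682 = 0.13502761; Var(ȳ) = 0.86497239·57.6/4548 = 0.010954795.
Var(Ŷ) = 33682² · 0.010954795 = 1.2427964 × 10^7.

1.2428 × 10^7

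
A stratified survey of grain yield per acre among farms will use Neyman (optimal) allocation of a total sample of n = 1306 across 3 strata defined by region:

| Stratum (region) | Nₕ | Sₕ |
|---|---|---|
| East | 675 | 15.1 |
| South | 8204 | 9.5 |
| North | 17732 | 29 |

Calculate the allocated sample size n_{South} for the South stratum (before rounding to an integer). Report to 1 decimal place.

169.0

Neyman allocation: nₕ = n·NₕSₕ / Σⱼ NⱼSⱼ.
Σ NⱼSⱼ = 675·15.1 + 8204·9.5 + 17732·29 = 602358.5.
n_{South} = 1306·8204·9.5 / 602358.5 = 169.0.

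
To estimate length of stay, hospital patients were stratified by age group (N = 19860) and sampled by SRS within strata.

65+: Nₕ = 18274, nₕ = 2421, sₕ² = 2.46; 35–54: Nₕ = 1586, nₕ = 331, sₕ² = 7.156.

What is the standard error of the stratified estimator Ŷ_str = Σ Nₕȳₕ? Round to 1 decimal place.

Var(Ŷ_str) = Σₕ Nₕ²(1 − fₕ)sₕ²/nₕ.
65+: 18274²·(1 − 2421/18274)·2.46/2421 = 294364.48.
35–54: 1586²·(1 − 331/1586)·7.156/331 = 43031.774.
Sum = 337396.25.
SE = √(337396.25) = 580.9.

580.9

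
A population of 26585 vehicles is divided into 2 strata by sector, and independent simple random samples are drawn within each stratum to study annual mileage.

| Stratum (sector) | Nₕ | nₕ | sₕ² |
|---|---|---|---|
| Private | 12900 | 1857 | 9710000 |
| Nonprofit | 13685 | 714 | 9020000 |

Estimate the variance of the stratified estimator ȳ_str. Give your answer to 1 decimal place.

4226.8

Var(ȳ_str) = Σₕ Wₕ²(1 − fₕ)sₕ²/nₕ with Wₕ = Nₕ/N, N = 26585.
Private: Wₕ = 0.48523604; term = 0.48523604²·(1 − 0.14395349)·9710000/1857 = 1053.9276.
Nonprofit: Wₕ = 0.51476396; term = 0.51476396²·(1 − 0.05217391)·9020000/714 = 3172.8772.
Sum = 4226.8048.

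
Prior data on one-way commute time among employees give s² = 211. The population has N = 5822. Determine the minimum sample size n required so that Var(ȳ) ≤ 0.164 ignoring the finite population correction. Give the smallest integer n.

Without fpc, n₀ = s²/D = 211/0.164 = 1286.5854.
Rounding up, n = 1287.

1287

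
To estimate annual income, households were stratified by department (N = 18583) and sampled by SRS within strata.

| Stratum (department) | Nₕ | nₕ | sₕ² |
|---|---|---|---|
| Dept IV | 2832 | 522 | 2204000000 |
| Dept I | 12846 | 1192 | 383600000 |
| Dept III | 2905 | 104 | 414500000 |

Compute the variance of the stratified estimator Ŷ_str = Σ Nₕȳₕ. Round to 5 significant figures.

1.0823 × 10^14

Var(Ŷ_str) = Σₕ Nₕ²(1 − fₕ)sₕ²/nₕ.
Dept IV: 2832²·(1 − 522/2832)·2204000000/522 = 2.762144 × 10^13.
Dept I: 12846²·(1 − 1192/12846)·383600000/1192 = 4.8177613 × 10^13.
Dept III: 2905²·(1 − 104/2905)·414500000/104 = 3.2430261 × 10^13.
Sum = 1.0822931 × 10^14.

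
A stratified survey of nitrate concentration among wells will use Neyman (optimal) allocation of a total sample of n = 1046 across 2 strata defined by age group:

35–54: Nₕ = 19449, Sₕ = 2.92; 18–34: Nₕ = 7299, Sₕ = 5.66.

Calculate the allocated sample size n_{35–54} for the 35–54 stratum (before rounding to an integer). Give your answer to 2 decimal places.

Neyman allocation: nₕ = n·NₕSₕ / Σⱼ NⱼSⱼ.
Σ NⱼSⱼ = 19449·2.92 + 7299·5.66 = 98103.42.
n_{35–54} = 1046·19449·2.92 / 98103.42 = 605.52.

605.52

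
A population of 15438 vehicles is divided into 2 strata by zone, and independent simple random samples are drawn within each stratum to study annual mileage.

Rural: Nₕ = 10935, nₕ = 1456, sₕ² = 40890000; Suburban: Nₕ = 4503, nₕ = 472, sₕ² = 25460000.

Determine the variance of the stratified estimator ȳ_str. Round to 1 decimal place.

16322.1

Var(ȳ_str) = Σₕ Wₕ²(1 − fₕ)sₕ²/nₕ with Wₕ = Nₕ/N, N = 15438.
Rural: Wₕ = 0.70831714; term = 0.70831714²·(1 − 0.13315043)·40890000/1456 = 12213.917.
Suburban: Wₕ = 0.29168286; term = 0.29168286²·(1 − 0.10481901)·25460000/472 = 4108.1763.
Sum = 16322.093.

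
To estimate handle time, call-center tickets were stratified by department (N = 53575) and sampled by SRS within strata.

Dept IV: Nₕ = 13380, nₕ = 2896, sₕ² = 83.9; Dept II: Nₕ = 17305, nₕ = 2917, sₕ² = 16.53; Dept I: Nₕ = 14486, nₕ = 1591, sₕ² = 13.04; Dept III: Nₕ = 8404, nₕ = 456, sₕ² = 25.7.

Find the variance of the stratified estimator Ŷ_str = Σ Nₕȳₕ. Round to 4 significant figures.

1.077 × 10^7

Var(Ŷ_str) = Σₕ Nₕ²(1 − fₕ)sₕ²/nₕ.
Dept IV: 13380²·(1 − 2896/13380)·83.9/2896 = 4.0639329 × 10^6.
Dept II: 17305²·(1 − 2917/17305)·16.53/2917 = 1.4109397 × 10^6.
Dept I: 14486²·(1 − 1591/14486)·13.04/1591 = 1.5310072 × 10^6.
Dept III: 8404²·(1 − 456/8404)·25.7/456 = 3.7645423 × 10^6.
Sum = 1.0770422 × 10^7.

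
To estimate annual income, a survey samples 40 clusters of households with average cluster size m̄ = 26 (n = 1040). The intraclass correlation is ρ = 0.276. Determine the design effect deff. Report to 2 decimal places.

7.90

deff = 1 + (26 − 1)·0.276 = 1 + 6.9 = 7.9.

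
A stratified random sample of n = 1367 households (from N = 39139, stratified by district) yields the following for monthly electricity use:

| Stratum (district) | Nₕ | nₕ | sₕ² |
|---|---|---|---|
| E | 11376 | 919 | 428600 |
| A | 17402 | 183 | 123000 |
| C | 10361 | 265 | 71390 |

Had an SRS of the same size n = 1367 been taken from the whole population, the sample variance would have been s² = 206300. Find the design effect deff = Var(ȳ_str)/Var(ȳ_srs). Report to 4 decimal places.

Var(ȳ_str) = Σ Wₕ²(1−fₕ)sₕ²/nₕ with Wₕ = Nₕ/39139:
  E: (11376/39139)²·(1−919/11376)·428600/919 = 36.217119
  A: (17402/39139)²·(1−183/17402)·123000/183 = 131.47454
  C: (10361/39139)²·(1−265/10361)·71390/265 = 18.395986
  → Var(ȳ_str) = 186.08765.
Var(ȳ_srs) = (1 − 1367/39139)·206300/1367 = 145.64345.
deff = 186.08765 / 145.64345 = 1.2777.

1.2777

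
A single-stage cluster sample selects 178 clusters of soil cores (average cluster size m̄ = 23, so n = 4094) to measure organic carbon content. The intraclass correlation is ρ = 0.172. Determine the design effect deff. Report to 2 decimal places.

4.78

deff = 1 + (23 − 1)·0.172 = 1 + 3.784 = 4.784.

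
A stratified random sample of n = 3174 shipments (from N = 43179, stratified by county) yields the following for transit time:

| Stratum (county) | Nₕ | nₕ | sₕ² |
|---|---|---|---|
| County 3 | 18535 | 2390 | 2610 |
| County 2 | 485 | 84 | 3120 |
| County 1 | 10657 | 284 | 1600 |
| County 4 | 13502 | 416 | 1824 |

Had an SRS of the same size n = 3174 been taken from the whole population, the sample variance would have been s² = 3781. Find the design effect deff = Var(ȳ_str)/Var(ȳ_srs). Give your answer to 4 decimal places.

Var(ȳ_str) = Σ Wₕ²(1−fₕ)sₕ²/nₕ with Wₕ = Nₕ/43179:
  County 3: (18535/43179)²·(1−2390/18535)·2610/2390 = 0.17527827
  County 2: (485/43179)²·(1−84/485)·3120/84 = 0.0038745053
  County 1: (10657/43179)²·(1−284/10657)·1600/284 = 0.33403796
  County 4: (13502/43179)²·(1−416/13502)·1824/416 = 0.41551946
  → Var(ȳ_str) = 0.9287102.
Var(ȳ_srs) = (1 − 3174/43179)·3781/3174 = 1.1036756.
deff = 0.9287102 / 1.1036756 = 0.8415.

0.8415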